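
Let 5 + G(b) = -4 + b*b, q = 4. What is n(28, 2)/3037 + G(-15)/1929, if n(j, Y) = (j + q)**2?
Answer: 877096/1952791 ≈ 0.44915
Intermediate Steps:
G(b) = -9 + b**2 (G(b) = -5 + (-4 + b*b) = -5 + (-4 + b**2) = -9 + b**2)
n(j, Y) = (4 + j)**2 (n(j, Y) = (j + 4)**2 = (4 + j)**2)
n(28, 2)/3037 + G(-15)/1929 = (4 + 28)**2/3037 + (-9 + (-15)**2)/1929 = 32**2*(1/3037) + (-9 + 225)*(1/1929) = 1024*(1/3037) + 216*(1/1929) = 1024/3037 + 72/643 = 877096/1952791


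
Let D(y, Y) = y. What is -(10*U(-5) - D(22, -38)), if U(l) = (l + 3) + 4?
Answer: 2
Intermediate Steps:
U(l) = 7 + l (U(l) = (3 + l) + 4 = 7 + l)
-(10*U(-5) - D(22, -38)) = -(10*(7 - 5) - 1*22) = -(10*2 - 22) = -(20 - 22) = -1*(-2) = 2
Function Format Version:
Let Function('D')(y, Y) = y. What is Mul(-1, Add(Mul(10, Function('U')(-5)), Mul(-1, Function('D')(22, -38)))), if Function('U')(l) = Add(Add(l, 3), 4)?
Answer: 2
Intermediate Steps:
Function('U')(l) = Add(7, l) (Function('U')(l) = Add(Add(3, l), 4) = Add(7, l))
Mul(-1, Add(Mul(10, Function('U')(-5)), Mul(-1, Function('D')(22, -38)))) = Mul(-1, Add(Mul(10, Add(7, -5)), Mul(-1, 22))) = Mul(-1, Add(Mul(10, 2), -22)) = Mul(-1, Add(20, -22)) = Mul(-1, -2) = 2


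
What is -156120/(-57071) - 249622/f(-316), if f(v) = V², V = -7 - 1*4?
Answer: -14227286642/6905591 ≈ -2060.3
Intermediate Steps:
V = -11 (V = -7 - 4 = -11)
f(v) = 121 (f(v) = (-11)² = 121)
-156120/(-57071) - 249622/f(-316) = -156120/(-57071) - 249622/121 = -156120*(-1/57071) - 249622*1/121 = 156120/57071 - 249622/121 = -14227286642/6905591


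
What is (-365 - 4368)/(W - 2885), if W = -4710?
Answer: 4733/7595 ≈ 0.62317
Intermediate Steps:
(-365 - 4368)/(W - 2885) = (-365 - 4368)/(-4710 - 2885) = -4733/(-7595) = -4733*(-1/7595) = 4733/7595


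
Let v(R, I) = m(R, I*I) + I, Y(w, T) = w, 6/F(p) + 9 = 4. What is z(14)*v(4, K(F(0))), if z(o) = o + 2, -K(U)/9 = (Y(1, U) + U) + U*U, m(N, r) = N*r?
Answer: 4870224/625 ≈ 7792.4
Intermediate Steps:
F(p) = -6/5 (F(p) = 6/(-9 + 4) = 6/(-5) = 6*(-⅕) = -6/5)
K(U) = -9 - 9*U - 9*U² (K(U) = -9*((1 + U) + U*U) = -9*((1 + U) + U²) = -9*(1 + U + U²) = -9 - 9*U - 9*U²)
v(R, I) = I + R*I² (v(R, I) = R*(I*I) + I = R*I² + I = I + R*I²)
z(o) = 2 + o
z(14)*v(4, K(F(0))) = (2 + 14)*((-9 - 9*(-6/5) - 9*(-6/5)²)*(1 + (-9 - 9*(-6/5) - 9*(-6/5)²)*4)) = 16*((-9 + 54/5 - 9*36/25)*(1 + (-9 + 54/5 - 9*36/25)*4)) = 16*((-9 + 54/5 - 324/25)*(1 + (-9 + 54/5 - 324/25)*4)) = 16*(-279*(1 - 279/25*4)/25) = 16*(-279*(1 - 1116/25)/25) = 16*(-279/25*(-1091/25)) = 16*(304389/625) = 4870224/625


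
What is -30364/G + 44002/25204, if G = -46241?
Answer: 1399995369/582729082 ≈ 2.4025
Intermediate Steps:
-30364/G + 44002/25204 = -30364/(-46241) + 44002/25204 = -30364*(-1/46241) + 44002*(1/25204) = 30364/46241 + 22001/12602 = 1399995369/582729082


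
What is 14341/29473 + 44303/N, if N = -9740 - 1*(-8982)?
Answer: -1294871841/22340534 ≈ -57.961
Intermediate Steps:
N = -758 (N = -9740 + 8982 = -758)
14341/29473 + 44303/N = 14341/29473 + 44303/(-758) = 14341*(1/29473) + 44303*(-1/758) = 14341/29473 - 44303/758 = -1294871841/22340534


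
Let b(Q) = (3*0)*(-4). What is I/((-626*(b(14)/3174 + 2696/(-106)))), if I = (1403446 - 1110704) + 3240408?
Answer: 93628475/421924 ≈ 221.91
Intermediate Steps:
b(Q) = 0 (b(Q) = 0*(-4) = 0)
I = 3533150 (I = 292742 + 3240408 = 3533150)
I/((-626*(b(14)/3174 + 2696/(-106)))) = 3533150/((-626*(0/3174 + 2696/(-106)))) = 3533150/((-626*(0*(1/3174) + 2696*(-1/106)))) = 3533150/((-626*(0 - 1348/53))) = 3533150/((-626*(-1348/53))) = 3533150/(843848/53) = 3533150*(53/843848) = 93628475/421924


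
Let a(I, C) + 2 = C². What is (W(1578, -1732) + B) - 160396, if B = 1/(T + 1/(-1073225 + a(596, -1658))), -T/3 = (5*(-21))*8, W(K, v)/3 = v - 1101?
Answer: -713219472042958/4222857241 ≈ -1.6890e+5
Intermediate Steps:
W(K, v) = -3303 + 3*v (W(K, v) = 3*(v - 1101) = 3*(-1101 + v) = -3303 + 3*v)
a(I, C) = -2 + C²
T = 2520 (T = -3*5*(-21)*8 = -(-315)*8 = -3*(-840) = 2520)
B = 1675737/4222857241 (B = 1/(2520 + 1/(-1073225 + (-2 + (-1658)²))) = 1/(2520 + 1/(-1073225 + (-2 + 2748964))) = 1/(2520 + 1/(-1073225 + 2748962)) = 1/(2520 + 1/1675737) = 1/(4222857241/1675737) = 1675737/4222857241 ≈ 0.00039683)
(W(1578, -1732) + B) - 160396 = ((-3303 + 3*(-1732)) + 1675737/4222857241) - 160396 = ((-3303 - 5196) + 1675737/4222857241) - 160396 = (-8499 + 1675737/4222857241) - 160396 = -35890062015522/4222857241 - 160396 = -713219472042958/4222857241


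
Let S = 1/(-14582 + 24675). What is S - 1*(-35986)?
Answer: 363206699/10093 ≈ 35986.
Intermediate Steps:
S = 1/10093 ≈ 9.9079e-5
S - 1*(-35986) = 1/10093 - 1*(-35986) = 1/10093 + 35986 = 363206699/10093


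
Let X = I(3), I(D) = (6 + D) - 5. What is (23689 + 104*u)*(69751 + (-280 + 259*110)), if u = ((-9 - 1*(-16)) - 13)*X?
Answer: 2076087473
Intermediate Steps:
I(D) = 1 + D
X = 4 (X = 1 + 3 = 4)
u = -24 (u = ((-9 - 1*(-16)) - 13)*4 = ((-9 + 16) - 13)*4 = (7 - 13)*4 = -6*4 = -24)
(23689 + 104*u)*(69751 + (-280 + 259*110)) = (23689 + 104*(-24))*(69751 + (-280 + 259*110)) = (23689 - 2496)*(69751 + (-280 + 28490)) = 21193*(69751 + 28210) = 21193*97961 = 2076087473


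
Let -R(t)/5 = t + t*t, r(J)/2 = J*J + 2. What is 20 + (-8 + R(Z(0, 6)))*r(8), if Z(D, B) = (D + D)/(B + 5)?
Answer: -1036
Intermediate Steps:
Z(D, B) = 2*D/(5 + B) (Z(D, B) = (2*D)/(5 + B) = 2*D/(5 + B))
r(J) = 4 + 2*J² (r(J) = 2*(J*J + 2) = 2*(J² + 2) = 2*(2 + J²) = 4 + 2*J²)
R(t) = -5*t - 5*t² (R(t) = -5*(t + t*t) = -5*(t + t²) = -5*t - 5*t²)
20 + (-8 + R(Z(0, 6)))*r(8) = 20 + (-8 - 5*2*0/(5 + 6)*(1 + 2*0/(5 + 6)))*(4 + 2*8²) = 20 + (-8 - 5*2*0/11*(1 + 2*0/11))*(4 + 2*64) = 20 + (-8 - 5*2*0*(1/11)*(1 + 2*0*(1/11)))*(4 + 128) = 20 + (-8 - 5*0*(1 + 0))*132 = 20 + (-8 - 5*0*1)*132 = 20 + (-8 + 0)*132 = 20 - 8*132 = 20 - 1056 = -1036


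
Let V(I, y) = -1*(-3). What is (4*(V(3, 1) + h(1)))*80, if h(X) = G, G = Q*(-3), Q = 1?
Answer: 0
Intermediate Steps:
G = -3 (G = 1*(-3) = -3)
V(I, y) = 3
h(X) = -3
(4*(V(3, 1) + h(1)))*80 = (4*(3 - 3))*80 = (4*0)*80 = 0*80 = 0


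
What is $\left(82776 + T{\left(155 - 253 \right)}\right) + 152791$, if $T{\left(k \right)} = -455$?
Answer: $235112$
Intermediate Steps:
$\left(82776 + T{\left(155 - 253 \right)}\right) + 152791 = \left(82776 - 455\right) + 152791 = 82321 + 152791 = 235112$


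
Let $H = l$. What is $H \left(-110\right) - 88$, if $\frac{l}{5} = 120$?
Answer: $-66088$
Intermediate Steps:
$l = 600$ ($l = 5 \cdot 120 = 600$)
$H = 600$
$H \left(-110\right) - 88 = 600 \left(-110\right) - 88 = -66000 - 88 = -66088$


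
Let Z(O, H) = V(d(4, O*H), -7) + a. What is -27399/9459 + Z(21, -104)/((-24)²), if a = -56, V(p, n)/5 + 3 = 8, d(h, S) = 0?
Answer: -1786117/605376 ≈ -2.9504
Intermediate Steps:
V(p, n) = 25 (V(p, n) = -15 + 5*8 = -15 + 40 = 25)
Z(O, H) = -31 (Z(O, H) = 25 - 56 = -31)
-27399/9459 + Z(21, -104)/((-24)²) = -27399/9459 - 31/((-24)²) = -27399*1/9459 - 31/576 = -9133/3153 - 31*1/576 = -9133/3153 - 31/576 = -1786117/605376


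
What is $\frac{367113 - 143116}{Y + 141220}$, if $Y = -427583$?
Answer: $- \frac{223997}{286363} \approx -0.78221$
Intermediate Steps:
$\frac{367113 - 143116}{Y + 141220} = \frac{367113 - 143116}{-427583 + 141220} = \frac{223997}{-286363} = 223997 \left(- \frac{1}{286363}\right) = - \frac{223997}{286363}$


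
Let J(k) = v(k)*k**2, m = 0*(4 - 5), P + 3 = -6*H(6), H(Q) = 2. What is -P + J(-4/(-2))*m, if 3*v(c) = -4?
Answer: 15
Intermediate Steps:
v(c) = -4/3 (v(c) = (1/3)*(-4) = -4/3)
P = -15 (P = -3 - 6*2 = -3 - 12 = -15)
m = 0 (m = 0*(-1) = 0)
J(k) = -4*k**2/3
-P + J(-4/(-2))*m = -1*(-15) - 4*(-4/(-2))**2/3*0 = 15 - 4*(-4*(-1/2))**2/3*0 = 15 - 4/3*2**2*0 = 15 - 4/3*4*0 = 15 - 16/3*0 = 15 + 0 = 15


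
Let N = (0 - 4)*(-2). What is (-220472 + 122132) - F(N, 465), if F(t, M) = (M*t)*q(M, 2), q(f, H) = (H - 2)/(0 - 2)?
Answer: -98340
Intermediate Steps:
q(f, H) = 1 - H/2 (q(f, H) = (-2 + H)/(-2) = (-2 + H)*(-1/2) = 1 - H/2)
N = 8 (N = -4*(-2) = 8)
F(t, M) = 0 (F(t, M) = (M*t)*(1 - 1/2*2) = (M*t)*(1 - 1) = (M*t)*0 = 0)
(-220472 + 122132) - F(N, 465) = (-220472 + 122132) - 1*0 = -98340 + 0 = -98340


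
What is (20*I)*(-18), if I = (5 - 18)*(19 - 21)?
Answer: -9360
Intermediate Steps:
I = 26 (I = -13*(-2) = 26)
(20*I)*(-18) = (20*26)*(-18) = 520*(-18) = -9360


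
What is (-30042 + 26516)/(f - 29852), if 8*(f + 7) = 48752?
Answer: 3526/23765 ≈ 0.14837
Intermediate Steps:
f = 6087 (f = -7 + (1/8)*48752 = -7 + 6094 = 6087)
(-30042 + 26516)/(f - 29852) = (-30042 + 26516)/(6087 - 29852) = -3526/(-23765) = -3526*(-1/23765) = 3526/23765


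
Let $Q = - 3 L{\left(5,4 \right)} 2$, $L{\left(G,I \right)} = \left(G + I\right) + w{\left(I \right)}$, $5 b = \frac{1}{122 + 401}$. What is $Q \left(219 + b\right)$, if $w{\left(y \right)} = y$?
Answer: $- \frac{44669508}{2615} \approx -17082.0$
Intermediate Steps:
$b = \frac{1}{2615}$ ($b = \frac{1}{5 \left(122 + 401\right)} = \frac{1}{5 \cdot 523} = \frac{1}{5} \cdot \frac{1}{523} = \frac{1}{2615} \approx 0.00038241$)
$L{\left(G,I \right)} = G + 2 I$ ($L{\left(G,I \right)} = \left(G + I\right) + I = G + 2 I$)
$Q = -78$ ($Q = - 3 \left(5 + 2 \cdot 4\right) 2 = - 3 \left(5 + 8\right) 2 = \left(-3\right) 13 \cdot 2 = \left(-39\right) 2 = -78$)
$Q \left(219 + b\right) = - 78 \left(219 + \frac{1}{2615}\right) = \left(-78\right) \frac{572686}{2615} = - \frac{44669508}{2615}$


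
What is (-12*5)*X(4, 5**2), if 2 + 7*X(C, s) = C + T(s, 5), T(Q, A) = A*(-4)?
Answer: 1080/7 ≈ 154.29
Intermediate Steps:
T(Q, A) = -4*A
X(C, s) = -22/7 + C/7 (X(C, s) = -2/7 + (C - 4*5)/7 = -2/7 + (C - 20)/7 = -2/7 + (-20 + C)/7 = -2/7 + (-20/7 + C/7) = -22/7 + C/7)
(-12*5)*X(4, 5**2) = (-12*5)*(-22/7 + (1/7)*4) = -60*(-22/7 + 4/7) = -60*(-18/7) = 1080/7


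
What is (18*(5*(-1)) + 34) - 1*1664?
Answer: -1720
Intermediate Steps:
(18*(5*(-1)) + 34) - 1*1664 = (18*(-5) + 34) - 1664 = (-90 + 34) - 1664 = -56 - 1664 = -1720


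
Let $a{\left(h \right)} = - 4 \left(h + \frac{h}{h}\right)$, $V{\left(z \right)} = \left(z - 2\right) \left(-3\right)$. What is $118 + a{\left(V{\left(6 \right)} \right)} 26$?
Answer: $1262$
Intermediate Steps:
$V{\left(z \right)} = 6 - 3 z$ ($V{\left(z \right)} = \left(-2 + z\right) \left(-3\right) = 6 - 3 z$)
$a{\left(h \right)} = -4 - 4 h$ ($a{\left(h \right)} = - 4 \left(h + 1\right) = - 4 \left(1 + h\right) = -4 - 4 h$)
$118 + a{\left(V{\left(6 \right)} \right)} 26 = 118 + \left(-4 - 4 \left(6 - 18\right)\right) 26 = 118 + \left(-4 - -48\right) 26 = 118 + \left(-4 + 48\right) 26 = 118 + 44 \cdot 26 = 118 + 1144 = 1262$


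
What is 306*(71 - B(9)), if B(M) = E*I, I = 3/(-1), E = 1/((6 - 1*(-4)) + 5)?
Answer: 108936/5 ≈ 21787.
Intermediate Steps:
E = 1/15 (E = 1/((6 + 4) + 5) = 1/(10 + 5) = 1/15 ≈ 0.066667)
I = -3 (I = 3*(-1) = -3)
B(M) = -⅕ (B(M) = (1/15)*(-3) = -⅕)
306*(71 - B(9)) = 306*(71 - 1*(-⅕)) = 306*(71 + ⅕) = 306*(356/5) = 108936/5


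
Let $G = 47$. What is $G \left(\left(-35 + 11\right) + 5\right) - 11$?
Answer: $-904$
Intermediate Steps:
$G \left(\left(-35 + 11\right) + 5\right) - 11 = 47 \left(\left(-35 + 11\right) + 5\right) - 11 = 47 \left(-24 + 5\right) - 11 = 47 \left(-19\right) - 11 = -893 - 11 = -904$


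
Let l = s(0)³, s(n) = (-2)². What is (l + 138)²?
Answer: 40804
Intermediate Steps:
s(n) = 4
l = 64 (l = 4³ = 64)
(l + 138)² = (64 + 138)² = 202² = 40804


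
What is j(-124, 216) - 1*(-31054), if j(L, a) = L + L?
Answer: 30806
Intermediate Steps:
j(L, a) = 2*L
j(-124, 216) - 1*(-31054) = 2*(-124) - 1*(-31054) = -248 + 31054 = 30806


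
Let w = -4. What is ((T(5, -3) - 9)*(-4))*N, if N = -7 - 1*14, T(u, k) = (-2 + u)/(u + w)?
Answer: -504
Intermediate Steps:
T(u, k) = (-2 + u)/(-4 + u) (T(u, k) = (-2 + u)/(u - 4) = (-2 + u)/(-4 + u))
N = -21 (N = -7 - 14 = -21)
((T(5, -3) - 9)*(-4))*N = (((-2 + 5)/(-4 + 5) - 9)*(-4))*(-21) = ((3/1 - 9)*(-4))*(-21) = ((1*3 - 9)*(-4))*(-21) = ((3 - 9)*(-4))*(-21) = -6*(-4)*(-21) = 24*(-21) = -504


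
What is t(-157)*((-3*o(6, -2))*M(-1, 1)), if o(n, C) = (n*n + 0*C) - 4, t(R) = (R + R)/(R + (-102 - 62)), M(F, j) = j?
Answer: -10048/107 ≈ -93.906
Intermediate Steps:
t(R) = 2*R/(-164 + R) (t(R) = (2*R)/(R - 164) = (2*R)/(-164 + R) = 2*R/(-164 + R))
o(n, C) = -4 + n² (o(n, C) = (n² + 0) - 4 = n² - 4 = -4 + n²)
t(-157)*((-3*o(6, -2))*M(-1, 1)) = (2*(-157)/(-164 - 157))*(-3*(-4 + 6²)*1) = (2*(-157)/(-321))*(-3*(-4 + 36)*1) = (2*(-157)*(-1/321))*(-3*32*1) = 314*(-96*1)/321 = (314/321)*(-96) = -10048/107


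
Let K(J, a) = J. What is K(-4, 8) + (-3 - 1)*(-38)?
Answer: 148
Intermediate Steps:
K(-4, 8) + (-3 - 1)*(-38) = -4 + (-3 - 1)*(-38) = -4 - 4*(-38) = -4 + 152 = 148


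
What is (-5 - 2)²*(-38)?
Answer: -1862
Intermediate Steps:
(-5 - 2)²*(-38) = (-7)²*(-38) = 49*(-38) = -1862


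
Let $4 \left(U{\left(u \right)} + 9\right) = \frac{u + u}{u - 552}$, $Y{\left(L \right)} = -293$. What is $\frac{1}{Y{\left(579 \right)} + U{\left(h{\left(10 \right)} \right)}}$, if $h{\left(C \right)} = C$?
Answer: $- \frac{542}{163689} \approx -0.0033112$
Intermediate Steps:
$U{\left(u \right)} = -9 + \frac{u}{2 \left(-552 + u\right)}$ ($U{\left(u \right)} = -9 + \frac{\left(u + u\right) \frac{1}{u - 552}}{4} = -9 + \frac{2 u \frac{1}{-552 + u}}{4} = -9 + \frac{u}{2 \left(-552 + u\right)}$)
$\frac{1}{Y{\left(579 \right)} + U{\left(h{\left(10 \right)} \right)}} = \frac{1}{-293 + \frac{9936 - 170}{2 \left(-552 + 10\right)}} = \frac{1}{-293 + \frac{9936 - 170}{2 \left(-542\right)}} = \frac{1}{-293 + \frac{1}{2} \left(- \frac{1}{542}\right) 9766} = \frac{1}{-293 - \frac{4883}{542}} = \frac{1}{- \frac{163689}{542}} = - \frac{542}{163689}$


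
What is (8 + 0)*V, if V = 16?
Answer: 128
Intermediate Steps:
(8 + 0)*V = (8 + 0)*16 = 8*16 = 128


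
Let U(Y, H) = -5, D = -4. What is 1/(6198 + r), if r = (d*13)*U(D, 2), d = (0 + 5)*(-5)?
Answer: 1/7823 ≈ 0.00012783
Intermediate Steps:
d = -25 (d = 5*(-5) = -25)
r = 1625 (r = -25*13*(-5) = -325*(-5) = 1625)
1/(6198 + r) = 1/(6198 + 1625) = 1/7823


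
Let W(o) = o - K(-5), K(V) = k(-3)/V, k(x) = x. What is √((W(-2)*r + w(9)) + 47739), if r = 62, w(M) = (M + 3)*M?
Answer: √1192145/5 ≈ 218.37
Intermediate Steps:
w(M) = M*(3 + M) (w(M) = (3 + M)*M = M*(3 + M))
K(V) = -3/V
W(o) = -⅗ + o (W(o) = o - (-3)/(-5) = o - (-3)*(-1)/5 = o - 1*⅗ = o - ⅗ = -⅗ + o)
√((W(-2)*r + w(9)) + 47739) = √(((-⅗ - 2)*62 + 9*(3 + 9)) + 47739) = √((-13/5*62 + 9*12) + 47739) = √((-806/5 + 108) + 47739) = √(-266/5 + 47739) = √(238429/5) = √1192145/5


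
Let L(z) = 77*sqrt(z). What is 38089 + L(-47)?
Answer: 38089 + 77*I*sqrt(47) ≈ 38089.0 + 527.89*I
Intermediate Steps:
38089 + L(-47) = 38089 + 77*sqrt(-47) = 38089 + 77*(I*sqrt(47)) = 38089 + 77*I*sqrt(47)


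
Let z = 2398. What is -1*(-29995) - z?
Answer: 27597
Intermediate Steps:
-1*(-29995) - z = -1*(-29995) - 1*2398 = 29995 - 2398 = 27597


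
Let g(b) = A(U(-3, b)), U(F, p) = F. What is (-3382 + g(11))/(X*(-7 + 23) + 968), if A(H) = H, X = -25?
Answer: -3385/568 ≈ -5.9595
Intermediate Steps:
g(b) = -3
(-3382 + g(11))/(X*(-7 + 23) + 968) = (-3382 - 3)/(-25*(-7 + 23) + 968) = -3385/(-25*16 + 968) = -3385/(-400 + 968) = -3385/568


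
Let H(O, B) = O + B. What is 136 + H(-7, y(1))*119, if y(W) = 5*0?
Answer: -697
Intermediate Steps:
y(W) = 0
H(O, B) = B + O
136 + H(-7, y(1))*119 = 136 + (0 - 7)*119 = 136 - 7*119 = 136 - 833 = -697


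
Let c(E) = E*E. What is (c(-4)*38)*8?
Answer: 4864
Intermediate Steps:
c(E) = E**2
(c(-4)*38)*8 = ((-4)**2*38)*8 = (16*38)*8 = 608*8 = 4864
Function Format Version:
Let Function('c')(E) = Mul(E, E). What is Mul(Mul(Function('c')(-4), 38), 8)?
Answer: 4864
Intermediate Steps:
Function('c')(E) = Pow(E, 2)
Mul(Mul(Function('c')(-4), 38), 8) = Mul(Mul(Pow(-4, 2), 38), 8) = Mul(Mul(16, 38), 8) = Mul(608, 8) = 4864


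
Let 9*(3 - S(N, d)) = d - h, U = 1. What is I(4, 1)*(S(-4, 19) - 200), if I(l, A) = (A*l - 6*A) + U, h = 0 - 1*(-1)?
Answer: 199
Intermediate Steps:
h = 1 (h = 0 + 1 = 1)
S(N, d) = 28/9 - d/9 (S(N, d) = 3 - (d - 1*1)/9 = 3 - (d - 1)/9 = 3 - (-1 + d)/9 = 3 + (1/9 - d/9) = 28/9 - d/9)
I(l, A) = 1 - 6*A + A*l (I(l, A) = (A*l - 6*A) + 1 = (-6*A + A*l) + 1 = 1 - 6*A + A*l)
I(4, 1)*(S(-4, 19) - 200) = (1 - 6*1 + 1*4)*((28/9 - 1/9*19) - 200) = (1 - 6 + 4)*((28/9 - 19/9) - 200) = -(1 - 200) = -1*(-199) = 199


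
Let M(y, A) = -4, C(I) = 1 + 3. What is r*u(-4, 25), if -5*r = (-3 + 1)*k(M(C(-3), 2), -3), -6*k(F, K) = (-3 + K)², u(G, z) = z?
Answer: -60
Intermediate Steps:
C(I) = 4
k(F, K) = -(-3 + K)²/6
r = -12/5 (r = -(-3 + 1)*(-(-3 - 3)²/6)/5 = -(-2)*(-⅙*(-6)²)/5 = -(-2)*(-⅙*36)/5 = -(-2)*(-6)/5 = -⅕*12 = -12/5 ≈ -2.4000)
r*u(-4, 25) = -12/5*25 = -60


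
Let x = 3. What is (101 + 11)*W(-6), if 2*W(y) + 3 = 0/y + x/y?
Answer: -196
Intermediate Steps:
W(y) = -3/2 + 3/(2*y) (W(y) = -3/2 + (0/y + 3/y)/2 = -3/2 + (0 + 3/y)/2 = -3/2 + (3/y)/2 = -3/2 + 3/(2*y))
(101 + 11)*W(-6) = (101 + 11)*((3/2)*(1 - 1*(-6))/(-6)) = 112*((3/2)*(-1/6)*(1 + 6)) = 112*((3/2)*(-1/6)*7) = 112*(-7/4) = -196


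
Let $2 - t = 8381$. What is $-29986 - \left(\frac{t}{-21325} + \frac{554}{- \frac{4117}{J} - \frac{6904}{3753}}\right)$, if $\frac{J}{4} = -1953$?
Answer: $- \frac{2695769915467807}{91183204975} \approx -29564.0$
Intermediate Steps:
$t = -8379$ ($t = 2 - 8381 = -8379$)
$J = -7812$ ($J = 4 \left(-1953\right) = -7812$)
$-29986 - \left(\frac{t}{-21325} + \frac{554}{- \frac{4117}{J} - \frac{6904}{3753}}\right) = -29986 - \left(- \frac{8379}{-21325} + \frac{554}{- \frac{4117}{-7812} - \frac{6904}{3753}}\right) = -29986 - \left(\left(-8379\right) \left(- \frac{1}{21325}\right) + \frac{554}{\left(-4117\right) \left(- \frac{1}{7812}\right) - \frac{6904}{3753}}\right) = -29986 - \left(\frac{8379}{21325} + \frac{554}{\frac{4117}{7812} - \frac{6904}{3753}}\right) = -29986 - \left(\frac{8379}{21325} + \frac{554}{- \frac{4275883}{3257604}}\right) = -29986 - \left(\frac{8379}{21325} + 554 \left(- \frac{3257604}{4275883}\right)\right) = -29986 - \left(\frac{8379}{21325} - \frac{1804712616}{4275883}\right) = -29986 - - \frac{38449668912543}{91183204975} = -29986 + \frac{38449668912543}{91183204975} = - \frac{2695769915467807}{91183204975}$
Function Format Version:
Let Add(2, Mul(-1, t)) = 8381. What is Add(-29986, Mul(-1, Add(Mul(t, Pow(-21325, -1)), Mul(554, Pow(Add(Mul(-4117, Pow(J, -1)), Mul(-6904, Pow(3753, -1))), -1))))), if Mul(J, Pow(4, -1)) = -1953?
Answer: Rational(-2695769915467807, 91183204975) ≈ -29564.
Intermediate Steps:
t = -8379 (t = Add(2, Mul(-1, 8381)) = Add(2, -8381) = -8379)
J = -7812 (J = Mul(4, -1953) = -7812)
Add(-29986, Mul(-1, Add(Mul(t, Pow(-21325, -1)), Mul(554, Pow(Add(Mul(-4117, Pow(J, -1)), Mul(-6904, Pow(3753, -1))), -1))))) = Add(-29986, Mul(-1, Add(Mul(-8379, Pow(-21325, -1)), Mul(554, Pow(Add(Mul(-4117, Pow(-7812, -1)), Mul(-6904, Pow(3753, -1))), -1))))) = Add(-29986, Mul(-1, Add(Mul(-8379, Rational(-1, 21325)), Mul(554, Pow(Add(Mul(-4117, Rational(-1, 7812)), Mul(-6904, Rational(1, 3753))), -1))))) = Add(-29986, Mul(-1, Add(Rational(8379, 21325), Mul(554, Pow(Add(Rational(4117, 7812), Rational(-6904, 3753)), -1))))) = Add(-29986, Mul(-1, Add(Rational(8379, 21325), Mul(554, Pow(Rational(-4275883, 3257604), -1))))) = Add(-29986, Mul(-1, Add(Rational(8379, 21325), Mul(554, Rational(-3257604, 4275883))))) = Add(-29986, Mul(-1, Add(Rational(8379, 21325), Rational(-1804712616, 4275883)))) = Add(-29986, Mul(-1, Rational(-38449668912543, 91183204975))) = Add(-29986, Rational(38449668912543, 91183204975)) = Rational(-2695769915467807, 91183204975)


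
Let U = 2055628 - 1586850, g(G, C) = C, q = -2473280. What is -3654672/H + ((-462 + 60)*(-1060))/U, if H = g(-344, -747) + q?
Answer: 1383731108028/579884714503 ≈ 2.3862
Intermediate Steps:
H = -2474027 (H = -747 - 2473280 = -2474027)
U = 468778
-3654672/H + ((-462 + 60)*(-1060))/U = -3654672/(-2474027) + ((-462 + 60)*(-1060))/468778 = -3654672*(-1/2474027) - 402*(-1060)*(1/468778) = 3654672/2474027 + 426120*(1/468778) = 3654672/2474027 + 213060/234389 = 1383731108028/579884714503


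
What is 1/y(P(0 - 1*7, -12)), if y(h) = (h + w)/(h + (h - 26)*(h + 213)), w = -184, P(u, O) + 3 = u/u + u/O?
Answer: 167107/5340 ≈ 31.293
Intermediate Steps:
P(u, O) = -2 + u/O (P(u, O) = -3 + (u/u + u/O) = -3 + (1 + u/O) = -2 + u/O)
y(h) = (-184 + h)/(h + (-26 + h)*(213 + h)) (y(h) = (h - 184)/(h + (h - 26)*(h + 213)) = (-184 + h)/(h + (-26 + h)*(213 + h)))
1/y(P(0 - 1*7, -12)) = 1/((-184 + (-2 + (0 - 1*7)/(-12)))/(-5538 + (-2 + (0 - 1*7)/(-12))² + 188*(-2 + (0 - 1*7)/(-12)))) = 1/((-184 + (-2 + (0 - 7)*(-1/12)))/(-5538 + (-2 + (0 - 7)*(-1/12))² + 188*(-2 + (0 - 7)*(-1/12)))) = 1/((-184 + (-2 - 7*(-1/12)))/(-5538 + (-2 - 7*(-1/12))² + 188*(-2 - 7*(-1/12)))) = 1/((-184 + (-2 + 7/12))/(-5538 + (-2 + 7/12)² + 188*(-2 + 7/12))) = 1/((-184 - 17/12)/(-5538 + (-17/12)² + 188*(-17/12))) = 1/(-2225/12/(-5538 + 289/144 - 799/3)) = 1/(-2225/12/(-835535/144)) = 1/(-144/835535*(-2225/12)) = 1/(5340/167107) = 167107/5340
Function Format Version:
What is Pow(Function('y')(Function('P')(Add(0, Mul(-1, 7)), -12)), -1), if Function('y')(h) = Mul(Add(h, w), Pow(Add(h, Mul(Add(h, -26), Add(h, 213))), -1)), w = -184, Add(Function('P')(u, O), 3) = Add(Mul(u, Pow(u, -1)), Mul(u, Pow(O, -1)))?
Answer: Rational(167107, 5340) ≈ 31.293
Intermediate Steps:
Function('P')(u, O) = Add(-2, Mul(u, Pow(O, -1))) (Function('P')(u, O) = Add(-3, Add(Mul(u, Pow(u, -1)), Mul(u, Pow(O, -1)))) = Add(-3, Add(1, Mul(u, Pow(O, -1)))) = Add(-2, Mul(u, Pow(O, -1))))
Function('y')(h) = Mul(Pow(Add(h, Mul(Add(-26, h), Add(213, h))), -1), Add(-184, h)) (Function('y')(h) = Mul(Add(h, -184), Pow(Add(h, Mul(Add(h, -26), Add(h, 213))), -1)) = Mul(Add(-184, h), Pow(Add(h, Mul(Add(-26, h), Add(213, h))), -1)) = Mul(Pow(Add(h, Mul(Add(-26, h), Add(213, h))), -1), Add(-184, h)))
Pow(Function('y')(Function('P')(Add(0, Mul(-1, 7)), -12)), -1) = Pow(Mul(Pow(Add(-5538, Pow(Add(-2, Mul(Add(0, Mul(-1, 7)), Pow(-12, -1))), 2), Mul(188, Add(-2, Mul(Add(0, Mul(-1, 7)), Pow(-12, -1))))), -1), Add(-184, Add(-2, Mul(Add(0, Mul(-1, 7)), Pow(-12, -1))))), -1) = Pow(Mul(Pow(Add(-5538, Pow(Add(-2, Mul(Add(0, -7), Rational(-1, 12))), 2), Mul(188, Add(-2, Mul(Add(0, -7), Rational(-1, 12))))), -1), Add(-184, Add(-2, Mul(Add(0, -7), Rational(-1, 12))))), -1) = Pow(Mul(Pow(Add(-5538, Pow(Add(-2, Mul(-7, Rational(-1, 12))), 2), Mul(188, Add(-2, Mul(-7, Rational(-1, 12))))), -1), Add(-184, Add(-2, Mul(-7, Rational(-1, 12))))), -1) = Pow(Mul(Pow(Add(-5538, Pow(Add(-2, Rational(7, 12)), 2), Mul(188, Add(-2, Rational(7, 12)))), -1), Add(-184, Add(-2, Rational(7, 12)))), -1) = Pow(Mul(Pow(Add(-5538, Pow(Rational(-17, 12), 2), Mul(188, Rational(-17, 12))), -1), Add(-184, Rational(-17, 12))), -1) = Pow(Mul(Pow(Add(-5538, Rational(289, 144), Rational(-799, 3)), -1), Rational(-2225, 12)), -1) = Pow(Mul(Pow(Rational(-835535, 144), -1), Rational(-2225, 12)), -1) = Pow(Mul(Rational(-144, 835535), Rational(-2225, 12)), -1) = Pow(Rational(5340, 167107), -1) = Rational(167107, 5340)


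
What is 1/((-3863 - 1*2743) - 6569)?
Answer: -1/13175 ≈ -7.5901e-5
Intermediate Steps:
1/((-3863 - 1*2743) - 6569) = 1/((-3863 - 2743) - 6569) = 1/(-6606 - 6569) = 1/(-13175) = -1/13175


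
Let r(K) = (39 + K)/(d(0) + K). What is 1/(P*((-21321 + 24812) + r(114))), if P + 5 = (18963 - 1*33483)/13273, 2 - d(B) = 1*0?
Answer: -1539668/32767241465 ≈ -4.6988e-5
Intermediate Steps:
d(B) = 2 (d(B) = 2 - 0 = 2 - 1*0 = 2 + 0 = 2)
r(K) = (39 + K)/(2 + K)
P = -80885/13273 (P = -5 + (18963 - 1*33483)/13273 = -5 + (18963 - 33483)*(1/13273) = -5 - 14520*1/13273 = -5 - 14520/13273 = -80885/13273 ≈ -6.0939)
1/(P*((-21321 + 24812) + r(114))) = 1/((-80885/13273)*((-21321 + 24812) + (39 + 114)/(2 + 114))) = -13273/(80885*(3491 + 153/116)) = -13273/(80885*405109/116) = -13273/80885*116/405109 = -1539668/32767241465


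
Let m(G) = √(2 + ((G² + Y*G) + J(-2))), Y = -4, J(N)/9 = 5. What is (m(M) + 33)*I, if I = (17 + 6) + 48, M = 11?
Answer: 2343 + 142*√31 ≈ 3133.6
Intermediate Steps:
J(N) = 45 (J(N) = 9*5 = 45)
I = 71 (I = 23 + 48 = 71)
m(G) = √(47 + G² - 4*G) (m(G) = √(2 + ((G² - 4*G) + 45)) = √(2 + (45 + G² - 4*G)) = √(47 + G² - 4*G))
(m(M) + 33)*I = (√(47 + 11² - 4*11) + 33)*71 = (√(47 + 121 - 44) + 33)*71 = (√124 + 33)*71 = (2*√31 + 33)*71 = (33 + 2*√31)*71 = 2343 + 142*√31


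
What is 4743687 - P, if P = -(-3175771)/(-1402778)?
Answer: 6654342938257/1402778 ≈ 4.7437e+6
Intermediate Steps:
P = -3175771/1402778 (P = -(-3175771)*(-1)/1402778 = -1*3175771/1402778 = -3175771/1402778 ≈ -2.2639)
4743687 - P = 4743687 - 1*(-3175771/1402778) = 4743687 + 3175771/1402778 = 6654342938257/1402778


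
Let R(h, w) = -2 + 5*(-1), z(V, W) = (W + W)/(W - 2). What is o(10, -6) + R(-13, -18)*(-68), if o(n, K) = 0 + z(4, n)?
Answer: 957/2 ≈ 478.50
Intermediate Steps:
z(V, W) = 2*W/(-2 + W) (z(V, W) = (2*W)/(-2 + W) = 2*W/(-2 + W))
R(h, w) = -7 (R(h, w) = -2 - 5 = -7)
o(n, K) = 2*n/(-2 + n) (o(n, K) = 0 + 2*n/(-2 + n) = 2*n/(-2 + n))
o(10, -6) + R(-13, -18)*(-68) = 2*10/(-2 + 10) - 7*(-68) = 2*10/8 + 476 = 2*10*(⅛) + 476 = 5/2 + 476 = 957/2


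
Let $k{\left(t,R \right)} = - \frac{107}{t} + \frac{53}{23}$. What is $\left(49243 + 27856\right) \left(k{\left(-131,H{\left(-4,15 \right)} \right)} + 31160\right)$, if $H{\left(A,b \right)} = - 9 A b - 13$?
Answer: $\frac{7239170821916}{3013} \approx 2.4026 \cdot 10^{9}$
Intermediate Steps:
$H{\left(A,b \right)} = -13 - 9 A b$ ($H{\left(A,b \right)} = - 9 A b - 13 = -13 - 9 A b$)
$k{\left(t,R \right)} = \frac{53}{23} - \frac{107}{t}$ ($k{\left(t,R \right)} = - \frac{107}{t} + 53 \cdot \frac{1}{23} = - \frac{107}{t} + \frac{53}{23} = \frac{53}{23} - \frac{107}{t}$)
$\left(49243 + 27856\right) \left(k{\left(-131,H{\left(-4,15 \right)} \right)} + 31160\right) = \left(49243 + 27856\right) \left(\left(\frac{53}{23} - \frac{107}{-131}\right) + 31160\right) = 77099 \left(\left(\frac{53}{23} - - \frac{107}{131}\right) + 31160\right) = 77099 \left(\left(\frac{53}{23} + \frac{107}{131}\right) + 31160\right) = 77099 \left(\frac{9404}{3013} + 31160\right) = 77099 \cdot \frac{93894484}{3013} = \frac{7239170821916}{3013}$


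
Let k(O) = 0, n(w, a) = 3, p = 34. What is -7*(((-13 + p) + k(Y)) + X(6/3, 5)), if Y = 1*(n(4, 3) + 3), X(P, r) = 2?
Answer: -161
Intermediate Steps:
Y = 6 (Y = 1*(3 + 3) = 1*6 = 6)
-7*(((-13 + p) + k(Y)) + X(6/3, 5)) = -7*(((-13 + 34) + 0) + 2) = -7*((21 + 0) + 2) = -7*(21 + 2) = -7*23 = -161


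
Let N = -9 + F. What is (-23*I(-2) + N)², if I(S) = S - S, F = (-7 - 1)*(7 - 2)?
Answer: 2401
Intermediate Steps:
F = -40 (F = -8*5 = -40)
I(S) = 0
N = -49 (N = -9 - 40 = -49)
(-23*I(-2) + N)² = (-23*0 - 49)² = (0 - 49)² = (-49)² = 2401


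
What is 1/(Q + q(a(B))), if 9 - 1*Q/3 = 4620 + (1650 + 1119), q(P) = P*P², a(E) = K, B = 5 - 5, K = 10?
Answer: -1/21140 ≈ -4.7304e-5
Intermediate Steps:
B = 0
a(E) = 10
q(P) = P³
Q = -22140 (Q = 27 - 3*(4620 + (1650 + 1119)) = 27 - 3*(4620 + 2769) = 27 - 3*7389 = 27 - 22167 = -22140)
1/(Q + q(a(B))) = 1/(-22140 + 10³) = 1/(-22140 + 1000) = 1/(-21140) = -1/21140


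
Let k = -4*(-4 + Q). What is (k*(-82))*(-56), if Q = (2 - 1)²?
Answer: 55104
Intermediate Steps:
Q = 1 (Q = 1² = 1)
k = 12 (k = -4*(-4 + 1) = -4*(-3) = 12)
(k*(-82))*(-56) = (12*(-82))*(-56) = -984*(-56) = 55104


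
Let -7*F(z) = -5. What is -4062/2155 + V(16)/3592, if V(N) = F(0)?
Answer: -102124153/54185320 ≈ -1.8847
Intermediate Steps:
F(z) = 5/7 (F(z) = -⅐*(-5) = 5/7)
V(N) = 5/7
-4062/2155 + V(16)/3592 = -4062/2155 + (5/7)/3592 = -4062*1/2155 + (5/7)*(1/3592) = -4062/2155 + 5/25144 = -102124153/54185320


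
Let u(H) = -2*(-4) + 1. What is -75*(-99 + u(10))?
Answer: 6750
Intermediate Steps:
u(H) = 9 (u(H) = 8 + 1 = 9)
-75*(-99 + u(10)) = -75*(-99 + 9) = -75*(-90) = 6750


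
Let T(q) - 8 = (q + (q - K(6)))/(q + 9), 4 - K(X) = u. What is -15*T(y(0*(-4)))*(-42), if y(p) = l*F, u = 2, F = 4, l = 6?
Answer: 65100/11 ≈ 5918.2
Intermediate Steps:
K(X) = 2 (K(X) = 4 - 1*2 = 4 - 2 = 2)
y(p) = 24 (y(p) = 6*4 = 24)
T(q) = 8 + (-2 + 2*q)/(9 + q) (T(q) = 8 + (q + (q - 1*2))/(q + 9) = 8 + (q + (q - 2))/(9 + q) = 8 + (q + (-2 + q))/(9 + q) = 8 + (-2 + 2*q)/(9 + q))
-15*T(y(0*(-4)))*(-42) = -150*(7 + 24)/(9 + 24)*(-42) = -150*31/33*(-42) = -15*310/33*(-42) = -1550/11*(-42) = 65100/11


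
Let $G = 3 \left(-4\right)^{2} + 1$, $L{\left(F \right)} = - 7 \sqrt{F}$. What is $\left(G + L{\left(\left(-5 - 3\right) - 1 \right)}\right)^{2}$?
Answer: $1960 - 2058 i \approx 1960.0 - 2058.0 i$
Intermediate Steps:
$G = 49$ ($G = 3 \cdot 16 + 1 = 48 + 1 = 49$)
$\left(G + L{\left(\left(-5 - 3\right) - 1 \right)}\right)^{2} = \left(49 - 7 \sqrt{\left(-5 - 3\right) - 1}\right)^{2} = \left(49 - 7 \sqrt{-8 - 1}\right)^{2} = \left(49 - 7 \sqrt{-9}\right)^{2} = \left(49 - 7 \cdot 3 i\right)^{2} = \left(49 - 21 i\right)^{2}$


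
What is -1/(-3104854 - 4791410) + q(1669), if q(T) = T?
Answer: 13178864617/7896264 ≈ 1669.0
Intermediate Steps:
-1/(-3104854 - 4791410) + q(1669) = -1/(-3104854 - 4791410) + 1669 = -1/(-7896264) + 1669 = -1*(-1/7896264) + 1669 = 1/7896264 + 1669 = 13178864617/7896264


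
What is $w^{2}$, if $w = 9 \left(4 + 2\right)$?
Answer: $2916$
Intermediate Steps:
$w = 54$ ($w = 9 \cdot 6 = 54$)
$w^{2} = 54^{2} = 2916$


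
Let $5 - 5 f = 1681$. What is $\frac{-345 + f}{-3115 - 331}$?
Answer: $\frac{3401}{17230} \approx 0.19739$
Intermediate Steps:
$f = - \frac{1676}{5}$ ($f = 1 - \frac{1681}{5} = - \frac{1676}{5} \approx -335.2$)
$\frac{-345 + f}{-3115 - 331} = \frac{-345 - \frac{1676}{5}}{-3115 - 331} = - \frac{3401}{5 \left(-3446\right)} = \left(- \frac{3401}{5}\right) \left(- \frac{1}{3446}\right) = \frac{3401}{17230}$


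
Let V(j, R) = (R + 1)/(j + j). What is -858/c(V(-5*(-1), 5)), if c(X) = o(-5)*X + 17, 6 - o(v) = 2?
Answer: -4290/97 ≈ -44.227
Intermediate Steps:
o(v) = 4 (o(v) = 6 - 1*2 = 6 - 2 = 4)
V(j, R) = (1 + R)/(2*j) (V(j, R) = (1 + R)/((2*j)) = (1 + R)*(1/(2*j)) = (1 + R)/(2*j))
c(X) = 17 + 4*X (c(X) = 4*X + 17 = 17 + 4*X)
-858/c(V(-5*(-1), 5)) = -858/(17 + 4*((1 + 5)/(2*((-5*(-1)))))) = -858/(17 + 4*((½)*6/5)) = -858/(17 + 4*((½)*(⅕)*6)) = -858/(17 + 4*(⅗)) = -858/(17 + 12/5) = -858/97/5 = -858*5/97 = -4290/97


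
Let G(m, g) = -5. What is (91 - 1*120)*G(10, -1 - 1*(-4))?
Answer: 145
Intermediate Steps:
(91 - 1*120)*G(10, -1 - 1*(-4)) = (91 - 1*120)*(-5) = (91 - 120)*(-5) = -29*(-5) = 145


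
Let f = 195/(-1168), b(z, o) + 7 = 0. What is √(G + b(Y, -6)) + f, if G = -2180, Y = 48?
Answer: -195/1168 + 27*I*√3 ≈ -0.16695 + 46.765*I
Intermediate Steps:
b(z, o) = -7 (b(z, o) = -7 + 0 = -7)
f = -195/1168 (f = 195*(-1/1168) = -195/1168 ≈ -0.16695)
√(G + b(Y, -6)) + f = √(-2180 - 7) - 195/1168 = √(-2187) - 195/1168 = 27*I*√3 - 195/1168 = -195/1168 + 27*I*√3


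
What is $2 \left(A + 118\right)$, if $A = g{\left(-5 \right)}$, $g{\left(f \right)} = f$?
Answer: $226$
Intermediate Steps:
$A = -5$
$2 \left(A + 118\right) = 2 \left(-5 + 118\right) = 2 \cdot 113 = 226$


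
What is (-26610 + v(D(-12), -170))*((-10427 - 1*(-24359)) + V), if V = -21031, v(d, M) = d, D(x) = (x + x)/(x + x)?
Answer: 188897291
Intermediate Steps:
D(x) = 1 (D(x) = (2*x)/((2*x)) = (2*x)*(1/(2*x)) = 1)
(-26610 + v(D(-12), -170))*((-10427 - 1*(-24359)) + V) = (-26610 + 1)*((-10427 - 1*(-24359)) - 21031) = -26609*((-10427 + 24359) - 21031) = -26609*(13932 - 21031) = -26609*(-7099) = 188897291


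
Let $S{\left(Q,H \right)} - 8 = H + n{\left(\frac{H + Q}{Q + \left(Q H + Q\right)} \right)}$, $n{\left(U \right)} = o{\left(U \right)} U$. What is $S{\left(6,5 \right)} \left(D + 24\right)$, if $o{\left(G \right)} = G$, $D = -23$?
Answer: $\frac{23053}{1764} \approx 13.069$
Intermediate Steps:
$n{\left(U \right)} = U^{2}$ ($n{\left(U \right)} = U U = U^{2}$)
$S{\left(Q,H \right)} = 8 + H + \frac{\left(H + Q\right)^{2}}{\left(2 Q + H Q\right)^{2}}$ ($S{\left(Q,H \right)} = 8 + \left(H + \left(\frac{H + Q}{Q + \left(Q H + Q\right)}\right)^{2}\right) = 8 + \left(H + \left(\frac{H + Q}{Q + \left(H Q + Q\right)}\right)^{2}\right) = 8 + \left(H + \left(\frac{H + Q}{Q + \left(Q + H Q\right)}\right)^{2}\right) = 8 + \left(H + \left(\frac{H + Q}{2 Q + H Q}\right)^{2}\right) = 8 + \left(H + \frac{\left(H + Q\right)^{2}}{\left(2 Q + H Q\right)^{2}}\right) = 8 + H + \frac{\left(H + Q\right)^{2}}{\left(2 Q + H Q\right)^{2}}$)
$S{\left(6,5 \right)} \left(D + 24\right) = \left(8 + 5 + \frac{\left(5 + 6\right)^{2}}{36 \left(2 + 5\right)^{2}}\right) \left(-23 + 24\right) = \left(8 + 5 + \frac{11^{2}}{36 \cdot 49}\right) 1 = \left(8 + 5 + \frac{1}{36} \cdot \frac{1}{49} \cdot 121\right) 1 = \left(8 + 5 + \frac{121}{1764}\right) 1 = \frac{23053}{1764} \cdot 1 = \frac{23053}{1764}$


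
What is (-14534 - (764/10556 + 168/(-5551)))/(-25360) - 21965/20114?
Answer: -4261028440519/8211394552816 ≈ -0.51892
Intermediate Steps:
(-14534 - (764/10556 + 168/(-5551)))/(-25360) - 21965/20114 = (-14534 - (764*(1/10556) + 168*(-1/5551)))*(-1/25360) - 21965*1/20114 = (-14534 - (191/2639 - 24/793))*(-1/25360) - 21965/20114 = (-14534 - 1*6779/160979)*(-1/25360) - 21965/20114 = (-14534 - 6779/160979)*(-1/25360) - 21965/20114 = -2339675565/160979*(-1/25360) - 21965/20114 = 467935113/816485488 - 21965/20114 = -4261028440519/8211394552816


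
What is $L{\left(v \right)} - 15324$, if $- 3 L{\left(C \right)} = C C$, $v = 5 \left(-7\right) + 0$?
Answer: $- \frac{47197}{3} \approx -15732.0$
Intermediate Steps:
$v = -35$ ($v = -35 + 0 = -35$)
$L{\left(C \right)} = - \frac{C^{2}}{3}$ ($L{\left(C \right)} = - \frac{C C}{3} = - \frac{C^{2}}{3}$)
$L{\left(v \right)} - 15324 = - \frac{\left(-35\right)^{2}}{3} - 15324 = \left(- \frac{1}{3}\right) 1225 - 15324 = - \frac{1225}{3} - 15324 = - \frac{47197}{3}$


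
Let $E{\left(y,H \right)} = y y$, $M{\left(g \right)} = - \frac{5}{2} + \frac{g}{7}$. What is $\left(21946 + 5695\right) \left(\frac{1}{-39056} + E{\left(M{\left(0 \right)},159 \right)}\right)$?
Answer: $\frac{6747140459}{39056} \approx 1.7276 \cdot 10^{5}$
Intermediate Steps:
$M{\left(g \right)} = - \frac{5}{2} + \frac{g}{7}$ ($M{\left(g \right)} = \left(-5\right) \frac{1}{2} + g \frac{1}{7} = - \frac{5}{2} + \frac{g}{7}$)
$E{\left(y,H \right)} = y^{2}$
$\left(21946 + 5695\right) \left(\frac{1}{-39056} + E{\left(M{\left(0 \right)},159 \right)}\right) = \left(21946 + 5695\right) \left(\frac{1}{-39056} + \left(- \frac{5}{2} + \frac{1}{7} \cdot 0\right)^{2}\right) = 27641 \left(- \frac{1}{39056} + \left(- \frac{5}{2} + 0\right)^{2}\right) = 27641 \left(- \frac{1}{39056} + \left(- \frac{5}{2}\right)^{2}\right) = 27641 \left(- \frac{1}{39056} + \frac{25}{4}\right) = 27641 \cdot \frac{244099}{39056} = \frac{6747140459}{39056}$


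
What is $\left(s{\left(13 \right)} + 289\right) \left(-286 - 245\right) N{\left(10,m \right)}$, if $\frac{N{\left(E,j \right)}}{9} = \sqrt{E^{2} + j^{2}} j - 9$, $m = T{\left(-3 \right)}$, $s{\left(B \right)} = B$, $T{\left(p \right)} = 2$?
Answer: $12989322 - 5773032 \sqrt{26} \approx -1.6447 \cdot 10^{7}$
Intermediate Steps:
$m = 2$
$N{\left(E,j \right)} = -81 + 9 j \sqrt{E^{2} + j^{2}}$ ($N{\left(E,j \right)} = 9 \left(\sqrt{E^{2} + j^{2}} j - 9\right) = 9 \left(j \sqrt{E^{2} + j^{2}} - 9\right) = 9 \left(-9 + j \sqrt{E^{2} + j^{2}}\right) = -81 + 9 j \sqrt{E^{2} + j^{2}}$)
$\left(s{\left(13 \right)} + 289\right) \left(-286 - 245\right) N{\left(10,m \right)} = \left(13 + 289\right) \left(-286 - 245\right) \left(-81 + 9 \cdot 2 \sqrt{10^{2} + 2^{2}}\right) = 302 \left(-531\right) \left(-81 + 9 \cdot 2 \sqrt{100 + 4}\right) = - 160362 \left(-81 + 9 \cdot 2 \sqrt{104}\right) = - 160362 \left(-81 + 9 \cdot 2 \cdot 2 \sqrt{26}\right) = - 160362 \left(-81 + 36 \sqrt{26}\right) = 12989322 - 5773032 \sqrt{26}$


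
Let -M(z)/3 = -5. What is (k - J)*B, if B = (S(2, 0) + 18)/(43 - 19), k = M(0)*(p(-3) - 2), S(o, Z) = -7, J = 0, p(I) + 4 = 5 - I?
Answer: 55/4 ≈ 13.750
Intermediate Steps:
p(I) = 1 - I (p(I) = -4 + (5 - I) = 1 - I)
M(z) = 15 (M(z) = -3*(-5) = 15)
k = 30 (k = 15*((1 - 1*(-3)) - 2) = 15*((1 + 3) - 2) = 15*(4 - 2) = 15*2 = 30)
B = 11/24 (B = (-7 + 18)/(43 - 19) = 11/24 ≈ 0.45833)
(k - J)*B = (30 - 1*0)*(11/24) = (30 + 0)*(11/24) = 30*(11/24) = 55/4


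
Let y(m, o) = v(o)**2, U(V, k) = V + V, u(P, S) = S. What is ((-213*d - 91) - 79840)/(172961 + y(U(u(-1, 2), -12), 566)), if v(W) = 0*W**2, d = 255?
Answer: -134246/172961 ≈ -0.77616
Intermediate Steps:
v(W) = 0
U(V, k) = 2*V
y(m, o) = 0 (y(m, o) = 0**2 = 0)
((-213*d - 91) - 79840)/(172961 + y(U(u(-1, 2), -12), 566)) = ((-213*255 - 91) - 79840)/(172961 + 0) = ((-54315 - 91) - 79840)/172961 = (-54406 - 79840)*(1/172961) = -134246*1/172961 = -134246/172961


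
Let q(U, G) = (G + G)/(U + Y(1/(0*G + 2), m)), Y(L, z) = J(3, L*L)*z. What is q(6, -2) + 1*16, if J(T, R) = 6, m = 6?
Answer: 334/21 ≈ 15.905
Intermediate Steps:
Y(L, z) = 6*z
q(U, G) = 2*G/(36 + U) (q(U, G) = (G + G)/(U + 6*6) = (2*G)/(U + 36) = (2*G)/(36 + U) = 2*G/(36 + U))
q(6, -2) + 1*16 = 2*(-2)/(36 + 6) + 1*16 = 2*(-2)/42 + 16 = 2*(-2)*(1/42) + 16 = -2/21 + 16 = 334/21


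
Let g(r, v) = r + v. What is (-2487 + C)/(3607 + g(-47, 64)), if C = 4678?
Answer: 2191/3624 ≈ 0.60458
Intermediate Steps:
(-2487 + C)/(3607 + g(-47, 64)) = (-2487 + 4678)/(3607 + (-47 + 64)) = 2191/(3607 + 17) = 2191/3624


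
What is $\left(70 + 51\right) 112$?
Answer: $13552$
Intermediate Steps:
$\left(70 + 51\right) 112 = 121 \cdot 112 = 13552$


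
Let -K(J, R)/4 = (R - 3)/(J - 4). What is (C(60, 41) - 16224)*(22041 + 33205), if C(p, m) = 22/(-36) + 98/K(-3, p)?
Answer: -153246547924/171 ≈ -8.9618e+8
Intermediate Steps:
K(J, R) = -4*(-3 + R)/(-4 + J) (K(J, R) = -4*(R - 3)/(J - 4) = -4*(-3 + R)/(-4 + J))
C(p, m) = -11/18 + 98/(-12/7 + 4*p/7) (C(p, m) = 22/(-36) + 98/((4*(3 - p)/(-4 - 3))) = 22*(-1/36) + 98/((4*(3 - p)/(-7))) = -11/18 + 98/((4*(-⅐)*(3 - p))) = -11/18 + 98/(-12/7 + 4*p/7))
(C(60, 41) - 16224)*(22041 + 33205) = ((3120 - 11*60)/(18*(-3 + 60)) - 16224)*(22041 + 33205) = ((1/18)*(3120 - 660)/57 - 16224)*55246 = ((1/18)*(1/57)*2460 - 16224)*55246 = (410/171 - 16224)*55246 = -2773894/171*55246 = -153246547924/171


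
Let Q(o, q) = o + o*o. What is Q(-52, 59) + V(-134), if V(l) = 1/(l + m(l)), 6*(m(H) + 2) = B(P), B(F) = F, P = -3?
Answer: 723994/273 ≈ 2652.0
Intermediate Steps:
Q(o, q) = o + o**2
m(H) = -5/2 (m(H) = -2 + (1/6)*(-3) = -2 - 1/2 = -5/2)
V(l) = 1/(-5/2 + l) (V(l) = 1/(l - 5/2) = 1/(-5/2 + l))
Q(-52, 59) + V(-134) = -52*(1 - 52) + 2/(-5 + 2*(-134)) = -52*(-51) + 2/(-5 - 268) = 2652 + 2/(-273) = 2652 + 2*(-1/273) = 2652 - 2/273 = 723994/273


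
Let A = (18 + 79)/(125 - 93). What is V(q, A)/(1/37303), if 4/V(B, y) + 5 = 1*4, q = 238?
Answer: -149212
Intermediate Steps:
A = 97/32 ≈ 3.0313
V(B, y) = -4 (V(B, y) = 4/(-5 + 1*4) = 4/(-5 + 4) = 4/(-1) = 4*(-1) = -4)
V(q, A)/(1/37303) = -4/(1/37303) = -4/1/37303 = -4*37303 = -149212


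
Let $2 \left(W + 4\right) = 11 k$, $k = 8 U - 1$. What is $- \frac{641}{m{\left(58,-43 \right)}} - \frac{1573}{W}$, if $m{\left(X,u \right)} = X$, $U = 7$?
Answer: $- \frac{565145}{34626} \approx -16.321$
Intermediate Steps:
$k = 55$ ($k = 8 \cdot 7 - 1 = 56 - 1 = 55$)
$W = \frac{597}{2}$ ($W = -4 + \frac{11 \cdot 55}{2} = -4 + \frac{1}{2} \cdot 605 = -4 + \frac{605}{2} = \frac{597}{2} \approx 298.5$)
$- \frac{641}{m{\left(58,-43 \right)}} - \frac{1573}{W} = - \frac{641}{58} - \frac{1573}{\frac{597}{2}} = \left(-641\right) \frac{1}{58} - \frac{3146}{597} = - \frac{641}{58} - \frac{3146}{597} = - \frac{565145}{34626}$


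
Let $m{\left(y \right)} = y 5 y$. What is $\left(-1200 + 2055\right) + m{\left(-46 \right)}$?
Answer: $11435$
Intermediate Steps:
$m{\left(y \right)} = 5 y^{2}$ ($m{\left(y \right)} = 5 y y = 5 y^{2}$)
$\left(-1200 + 2055\right) + m{\left(-46 \right)} = \left(-1200 + 2055\right) + 5 \left(-46\right)^{2} = 855 + 5 \cdot 2116 = 855 + 10580 = 11435$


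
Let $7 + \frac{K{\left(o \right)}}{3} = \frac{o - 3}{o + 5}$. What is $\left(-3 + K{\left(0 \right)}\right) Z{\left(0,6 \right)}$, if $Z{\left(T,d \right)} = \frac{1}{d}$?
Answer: $- \frac{43}{10} \approx -4.3$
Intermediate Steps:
$K{\left(o \right)} = -21 + \frac{3 \left(-3 + o\right)}{5 + o}$ ($K{\left(o \right)} = -21 + 3 \frac{o - 3}{o + 5} = -21 + 3 \frac{-3 + o}{5 + o} = -21 + \frac{3 \left(-3 + o\right)}{5 + o}$)
$\left(-3 + K{\left(0 \right)}\right) Z{\left(0,6 \right)} = \frac{-3 + \frac{6 \left(-19 - 0\right)}{5 + 0}}{6} = \left(-3 + \frac{6 \left(-19 + 0\right)}{5}\right) \frac{1}{6} = \left(-3 + 6 \cdot \frac{1}{5} \left(-19\right)\right) \frac{1}{6} = \left(-3 - \frac{114}{5}\right) \frac{1}{6} = \left(- \frac{129}{5}\right) \frac{1}{6} = - \frac{43}{10}$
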